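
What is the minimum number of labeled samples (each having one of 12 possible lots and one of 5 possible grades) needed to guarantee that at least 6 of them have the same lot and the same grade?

There are 12 × 5 = 60 (lot, grade) combinations acting as pigeonholes.
With 60 × 5 = 300 labeled samples we could place exactly 5 in each, with no (lot, grade) pair reaching 6.
One more forces some (lot, grade) pair to hold 6, so 300 + 1 = 301.

301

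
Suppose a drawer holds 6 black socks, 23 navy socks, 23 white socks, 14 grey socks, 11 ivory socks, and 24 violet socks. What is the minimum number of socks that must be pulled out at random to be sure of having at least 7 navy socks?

The worst case draws every non-navy sock first: 6 + 23 + 14 + 11 + 24 = 78.
The next 7 draws are then forced to be navy, giving 78 + 7 = 85.

85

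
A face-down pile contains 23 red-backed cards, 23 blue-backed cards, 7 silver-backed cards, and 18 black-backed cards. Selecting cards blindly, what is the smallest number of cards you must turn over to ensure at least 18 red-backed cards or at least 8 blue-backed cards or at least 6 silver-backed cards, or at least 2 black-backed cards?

31

The worst case stops just short of every target: 17 red-backed, 7 blue-backed, 5 silver-backed, 1 black-backed — 17 + 7 + 5 + 1 = 30 cards.
One more card must push some back color to its target, so 30 + 1 = 31.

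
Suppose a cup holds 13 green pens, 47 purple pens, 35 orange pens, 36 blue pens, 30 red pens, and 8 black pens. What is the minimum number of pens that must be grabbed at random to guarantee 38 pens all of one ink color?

In the worst case we take at most 37 of each ink color, but all 13 green, all 35 orange, all 36 blue, all 30 red, and all 8 black (fewer than 37), giving 13 + 37 + 35 + 36 + 30 + 8 = 159.
One more pen then forces some ink color to 38, so 159 + 1 = 160.

160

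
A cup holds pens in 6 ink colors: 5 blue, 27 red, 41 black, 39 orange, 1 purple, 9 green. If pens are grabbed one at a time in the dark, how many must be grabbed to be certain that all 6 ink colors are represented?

The hardest ink color to obtain is purple: we could draw every other pen first — 122 − 1 = 121 pens — without a single purple one.
The next draw must be purple, so 121 + 1 = 122.

122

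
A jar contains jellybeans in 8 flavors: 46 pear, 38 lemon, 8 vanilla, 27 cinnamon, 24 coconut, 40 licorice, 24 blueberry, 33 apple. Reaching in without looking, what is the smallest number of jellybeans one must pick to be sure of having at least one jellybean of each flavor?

The hardest flavor to obtain is vanilla: we could draw every other jellybean first — 240 − 8 = 232 jellybeans — without a single vanilla one.
The next draw must be vanilla, so 232 + 1 = 233.

233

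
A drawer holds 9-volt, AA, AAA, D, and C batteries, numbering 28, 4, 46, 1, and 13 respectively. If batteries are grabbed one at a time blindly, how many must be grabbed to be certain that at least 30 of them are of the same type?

76

In the worst case we take at most 29 of each type, but all 28 9-volt, all 4 AA, all 1 D, and all 13 C (fewer than 29), giving 28 + 4 + 29 + 1 + 13 = 75.
One more battery then forces some type to 30, so 75 + 1 = 76.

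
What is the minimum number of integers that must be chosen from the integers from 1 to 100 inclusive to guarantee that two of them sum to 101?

51

Partition {1, …, 100} into 50 pairs: {1,100}, {2,99}, …, {50,51}.
Choosing 50 integers — say the integers 1 through 50 — takes one from each pair and avoids the property.
Choosing 51 forces two into the same pair by pigeonhole, and those sum to 101. So 51.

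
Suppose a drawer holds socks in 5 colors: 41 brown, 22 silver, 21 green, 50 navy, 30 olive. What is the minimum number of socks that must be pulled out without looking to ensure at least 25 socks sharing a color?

In the worst case we take at most 24 of each color, but all 22 silver and all 21 green (fewer than 24), giving 24 + 22 + 21 + 24 + 24 = 115.
One more sock then forces some color to 25, so 115 + 1 = 116.

116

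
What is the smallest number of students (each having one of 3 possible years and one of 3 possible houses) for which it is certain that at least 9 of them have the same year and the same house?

73

There are 3 × 3 = 9 (year, house) combinations acting as pigeonholes.
With 9 × 8 = 72 students we could place exactly 8 in each, with no (year, house) pair reaching 9.
One more forces some (year, house) pair to hold 9, so 72 + 1 = 73.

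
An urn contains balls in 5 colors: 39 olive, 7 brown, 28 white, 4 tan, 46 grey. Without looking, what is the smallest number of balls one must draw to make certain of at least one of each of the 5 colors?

121

The hardest color to obtain is tan: we could draw every other ball first — 124 − 4 = 120 balls — without a single tan one.
The next draw must be tan, so 120 + 1 = 121.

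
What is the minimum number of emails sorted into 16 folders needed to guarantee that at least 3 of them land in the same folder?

33

There are 16 folders acting as pigeonholes.
With 16 × 2 = 32 emails we could place exactly 2 in each, with no class reaching 3.
One more forces some class to hold 3, so 32 + 1 = 33.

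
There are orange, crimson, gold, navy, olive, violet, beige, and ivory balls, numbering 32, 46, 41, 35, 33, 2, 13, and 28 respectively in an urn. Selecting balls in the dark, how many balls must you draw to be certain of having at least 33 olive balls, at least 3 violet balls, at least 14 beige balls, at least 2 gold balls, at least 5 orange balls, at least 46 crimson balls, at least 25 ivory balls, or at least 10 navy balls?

131

The worst case stops just short of every target: 4 orange, 45 crimson, 1 gold, 9 navy, 32 olive, 2 violet, 13 beige, 24 ivory — 4 + 45 + 1 + 9 + 32 + 2 + 13 + 24 = 130 balls.
One more ball must push some color to its target, so 130 + 1 = 131.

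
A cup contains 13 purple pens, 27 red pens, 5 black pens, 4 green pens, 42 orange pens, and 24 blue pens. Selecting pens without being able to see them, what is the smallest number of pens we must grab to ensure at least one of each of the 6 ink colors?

The hardest ink color to obtain is green: we could draw every other pen first — 115 − 4 = 111 pens — without a single green one.
The next draw must be green, so 111 + 1 = 112.

112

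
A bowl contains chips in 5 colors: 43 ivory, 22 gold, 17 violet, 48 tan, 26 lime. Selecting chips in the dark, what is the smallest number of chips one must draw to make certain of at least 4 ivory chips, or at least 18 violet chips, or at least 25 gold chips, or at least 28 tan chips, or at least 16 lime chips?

85

The worst case stops just short of every target: 3 ivory, all 22 gold, 17 violet, 27 tan, 15 lime — 3 + 22 + 17 + 27 + 15 = 84 chips.
One more chip must push some color to its target, so 84 + 1 = 85.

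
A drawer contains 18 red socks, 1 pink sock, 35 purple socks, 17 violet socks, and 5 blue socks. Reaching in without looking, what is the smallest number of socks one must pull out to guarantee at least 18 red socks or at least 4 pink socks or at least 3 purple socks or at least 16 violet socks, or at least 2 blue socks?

Each of the 5 colors has its own threshold; avoid all of them simultaneously.
The worst case stops just short of every target: 17 red, all 1 pink, 2 purple, 15 violet, 1 blue — 17 + 1 + 2 + 15 + 1 = 36 socks.
One more sock must push some color to its target, so 36 + 1 = 37.

37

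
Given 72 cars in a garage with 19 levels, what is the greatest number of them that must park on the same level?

4

The 72 cars fall into 19 levels.
If each of the 19 levels held at most 3, the total would be at most 19 × 3 = 57 < 72, a contradiction.
So at least one holds ⌈72/19⌉ = 4.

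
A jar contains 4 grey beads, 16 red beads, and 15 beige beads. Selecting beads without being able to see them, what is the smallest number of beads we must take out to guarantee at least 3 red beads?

To avoid red beads as long as possible, exhaust the other 2 colors first.
The worst case draws every non-red bead first: 4 + 15 = 19.
The next 3 draws are then forced to be red, giving 19 + 3 = 22.

22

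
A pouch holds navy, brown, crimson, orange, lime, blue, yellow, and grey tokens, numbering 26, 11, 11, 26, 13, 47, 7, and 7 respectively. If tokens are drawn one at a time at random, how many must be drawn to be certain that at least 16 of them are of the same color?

95

In the worst case we take at most 15 of each color, but all 11 brown, all 11 crimson, all 13 lime, all 7 yellow, and all 7 grey (fewer than 15), giving 15 + 11 + 11 + 15 + 13 + 15 + 7 + 7 = 94.
One more token then forces some color to 16, so 94 + 1 = 95.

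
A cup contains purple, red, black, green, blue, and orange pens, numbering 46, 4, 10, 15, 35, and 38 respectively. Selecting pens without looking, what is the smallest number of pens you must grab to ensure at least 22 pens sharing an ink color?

In the worst case we take at most 21 of each ink color, but all 4 red, all 10 black, and all 15 green (fewer than 21), giving 21 + 4 + 10 + 15 + 21 + 21 = 92.
One more pen then forces some ink color to 22, so 92 + 1 = 93.

93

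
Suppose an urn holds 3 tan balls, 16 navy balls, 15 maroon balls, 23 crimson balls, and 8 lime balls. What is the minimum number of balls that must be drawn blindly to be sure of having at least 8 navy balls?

57

To avoid navy balls as long as possible, exhaust the other 4 colors first.
The worst case draws every non-navy ball first: 3 + 15 + 23 + 8 = 49.
The next 8 draws are then forced to be navy, giving 49 + 8 = 57.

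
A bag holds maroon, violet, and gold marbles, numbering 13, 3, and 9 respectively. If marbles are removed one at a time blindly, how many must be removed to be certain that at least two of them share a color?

4

The worst case takes 1 marble of each color without reaching 2 of any: 3 × 1 = 3.
The next marble must bring some color to 2, so 3 + 1 = 4.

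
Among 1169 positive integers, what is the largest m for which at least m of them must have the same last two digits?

There are 100 possible two-digit endings, which serve as the pigeonholes.
If each of the 100 possible two-digit endings held at most 11, the total would be at most 100 × 11 = 1100 < 1169, a contradiction.
So at least one holds ⌈1169/100⌉ = 12.

12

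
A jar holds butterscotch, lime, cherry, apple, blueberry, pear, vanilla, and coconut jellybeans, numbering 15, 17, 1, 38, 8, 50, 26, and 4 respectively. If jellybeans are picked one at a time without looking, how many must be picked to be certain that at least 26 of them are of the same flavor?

In the worst case we take at most 25 of each flavor, but all 15 butterscotch, all 17 lime, all 1 cherry, all 8 blueberry, and all 4 coconut (fewer than 25), giving 15 + 17 + 1 + 25 + 8 + 25 + 25 + 4 = 120.
One more jellybean then forces some flavor to 26, so 120 + 1 = 121.

121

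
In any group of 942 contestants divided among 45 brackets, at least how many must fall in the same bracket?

21

If each of the 45 brackets held at most 20, the total would be at most 45 × 20 = 900 < 942, a contradiction.
So at least one holds ⌈942/45⌉ = 21.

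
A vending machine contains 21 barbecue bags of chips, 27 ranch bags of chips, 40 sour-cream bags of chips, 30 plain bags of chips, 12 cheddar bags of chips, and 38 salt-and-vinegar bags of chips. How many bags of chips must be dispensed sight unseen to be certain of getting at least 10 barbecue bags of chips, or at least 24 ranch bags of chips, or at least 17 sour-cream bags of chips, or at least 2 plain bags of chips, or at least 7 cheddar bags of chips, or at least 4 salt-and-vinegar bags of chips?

59

The worst case stops just short of every target: 9 barbecue, 23 ranch, 16 sour-cream, 1 plain, 6 cheddar, 3 salt-and-vinegar — 9 + 23 + 16 + 1 + 6 + 3 = 58 bags of chips.
One more bag of chips must push some flavor to its target, so 58 + 1 = 59.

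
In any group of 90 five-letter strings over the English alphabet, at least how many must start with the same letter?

There are 26 possible first letters, which serve as the pigeonholes.
If each of the 26 possible first letters held at most 3, the total would be at most 26 × 3 = 78 < 90, a contradiction.
So at least one holds ⌈90/26⌉ = 4.

4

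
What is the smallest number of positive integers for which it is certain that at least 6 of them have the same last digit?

51

There are 10 possible last digits acting as pigeonholes.
With 10 × 5 = 50 positive integers we could place exactly 5 in each, with no class reaching 6.
One more forces some class to hold 6, so 50 + 1 = 51.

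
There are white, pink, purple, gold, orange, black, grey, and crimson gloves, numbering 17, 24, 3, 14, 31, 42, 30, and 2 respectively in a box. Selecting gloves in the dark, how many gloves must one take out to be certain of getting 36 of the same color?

In the worst case we take at most 35 of each color, but all 17 white, all 24 pink, all 3 purple, all 14 gold, all 31 orange, all 30 grey, and all 2 crimson (fewer than 35), giving 17 + 24 + 3 + 14 + 31 + 35 + 30 + 2 = 156.
One more glove then forces some color to 36, so 156 + 1 = 157.

157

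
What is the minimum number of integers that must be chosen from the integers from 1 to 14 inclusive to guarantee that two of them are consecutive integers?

Partition {1, …, 14} into 7 pairs: {1,2}, {3,4}, …, {13,14}.
Choosing 7 integers — say the 7 even numbers 2, 4, …, 14 — takes one from each pair and avoids the property.
Choosing 8 forces two into the same pair by pigeonhole, and those are consecutive. So 8.

8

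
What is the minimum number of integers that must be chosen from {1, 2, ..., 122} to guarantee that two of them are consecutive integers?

Partition {1, …, 122} into 61 pairs: {1,2}, {3,4}, …, {121,122}.
Choosing 61 integers — say the 61 even numbers 2, 4, …, 122 — takes one from each pair and avoids the property.
Choosing 62 forces two into the same pair by pigeonhole, and those are consecutive. So 62.

62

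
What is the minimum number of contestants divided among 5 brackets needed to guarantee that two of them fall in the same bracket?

6

There are 5 brackets acting as pigeonholes.
With 5 contestants we could place one in each, avoiding any repeat.
One more forces some class to hold 2, so 5 + 1 = 6.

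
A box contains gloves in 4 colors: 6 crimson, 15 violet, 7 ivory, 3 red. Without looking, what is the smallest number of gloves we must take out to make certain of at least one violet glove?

17

The worst case draws every non-violet glove first: 6 + 7 + 3 = 16.
The next draw is then forced to be violet, giving 16 + 1 = 17.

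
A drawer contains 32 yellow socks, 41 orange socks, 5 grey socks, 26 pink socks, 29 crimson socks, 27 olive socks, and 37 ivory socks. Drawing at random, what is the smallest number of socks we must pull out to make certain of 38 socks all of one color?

194

In the worst case we take at most 37 of each color, but all 32 yellow, all 5 grey, all 26 pink, all 29 crimson, and all 27 olive (fewer than 37), giving 32 + 37 + 5 + 26 + 29 + 27 + 37 = 193.
One more sock then forces some color to 38, so 193 + 1 = 194.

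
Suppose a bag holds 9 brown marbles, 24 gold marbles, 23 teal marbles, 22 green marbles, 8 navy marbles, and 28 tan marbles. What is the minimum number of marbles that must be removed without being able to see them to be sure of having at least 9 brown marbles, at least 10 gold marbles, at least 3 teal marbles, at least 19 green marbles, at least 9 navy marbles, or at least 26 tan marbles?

Each of the 6 colors has its own threshold; avoid all of them simultaneously.
The worst case stops just short of every target: 8 brown, 9 gold, 2 teal, 18 green, 8 navy, 25 tan — 8 + 9 + 2 + 18 + 8 + 25 = 70 marbles.
One more marble must push some color to its target, so 70 + 1 = 71.

71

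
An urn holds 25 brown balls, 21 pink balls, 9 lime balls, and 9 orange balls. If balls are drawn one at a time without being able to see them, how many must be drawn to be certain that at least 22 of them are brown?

61

The worst case draws every non-brown ball first: 21 + 9 + 9 = 39.
The next 22 draws are then forced to be brown, giving 39 + 22 = 61.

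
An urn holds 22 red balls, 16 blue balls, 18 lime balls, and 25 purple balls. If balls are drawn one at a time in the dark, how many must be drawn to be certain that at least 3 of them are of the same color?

Treat the 4 colors as pigeonholes.
The worst case takes 2 balls of each color without reaching 3 of any: 4 × 2 = 8.
The next ball must bring some color to 3, so 8 + 1 = 9.

9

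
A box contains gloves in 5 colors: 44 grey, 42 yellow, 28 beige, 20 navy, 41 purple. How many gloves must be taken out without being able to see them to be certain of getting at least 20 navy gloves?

175

The worst case draws every non-navy glove first: 44 + 42 + 28 + 41 = 155.
The next 20 draws are then forced to be navy, giving 155 + 20 = 175.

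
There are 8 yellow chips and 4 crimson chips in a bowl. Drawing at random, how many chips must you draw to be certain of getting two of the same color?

Treat the 2 colors as pigeonholes.
The worst case takes 1 chip of each color without reaching 2 of any: 2 × 1 = 2.
The next chip must bring some color to 2, so 2 + 1 = 3.

3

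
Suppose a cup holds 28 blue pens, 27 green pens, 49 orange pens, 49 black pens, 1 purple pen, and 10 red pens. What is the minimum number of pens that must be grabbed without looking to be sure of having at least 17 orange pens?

132

The worst case draws every non-orange pen first: 28 + 27 + 49 + 1 + 10 = 115.
The next 17 draws are then forced to be orange, giving 115 + 17 = 132.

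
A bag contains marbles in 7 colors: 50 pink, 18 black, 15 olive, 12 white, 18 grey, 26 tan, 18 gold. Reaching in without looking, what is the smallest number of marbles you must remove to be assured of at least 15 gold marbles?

154

To avoid gold marbles as long as possible, exhaust the other 6 colors first.
The worst case draws every non-gold marble first: 50 + 18 + 15 + 12 + 18 + 26 = 139.
The next 15 draws are then forced to be gold, giving 139 + 15 = 154.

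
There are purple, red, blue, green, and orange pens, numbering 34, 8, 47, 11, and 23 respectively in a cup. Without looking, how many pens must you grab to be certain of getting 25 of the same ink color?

91

In the worst case we take at most 24 of each ink color, but all 8 red, all 11 green, and all 23 orange (fewer than 24), giving 24 + 8 + 24 + 11 + 23 = 90.
One more pen then forces some ink color to 25, so 90 + 1 = 91.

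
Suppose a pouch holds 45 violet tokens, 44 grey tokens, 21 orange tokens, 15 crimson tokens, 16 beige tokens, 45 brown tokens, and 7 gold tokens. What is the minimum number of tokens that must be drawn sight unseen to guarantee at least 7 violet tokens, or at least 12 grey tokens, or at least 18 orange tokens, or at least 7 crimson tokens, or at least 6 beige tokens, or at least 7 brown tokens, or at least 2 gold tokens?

53

The worst case stops just short of every target: 6 violet, 11 grey, 17 orange, 6 crimson, 5 beige, 6 brown, 1 gold — 6 + 11 + 17 + 6 + 5 + 6 + 1 = 52 tokens.
One more token must push some color to its target, so 52 + 1 = 53.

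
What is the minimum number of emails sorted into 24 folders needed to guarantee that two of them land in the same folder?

There are 24 folders acting as pigeonholes.
With 24 emails we could place one in each, avoiding any repeat.
One more forces some class to hold 2, so 24 + 1 = 25.

25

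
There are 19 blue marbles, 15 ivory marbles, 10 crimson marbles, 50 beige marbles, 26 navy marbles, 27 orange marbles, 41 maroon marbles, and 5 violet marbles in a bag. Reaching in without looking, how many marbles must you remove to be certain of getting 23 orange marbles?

The worst case draws every non-orange marble first: 19 + 15 + 10 + 50 + 26 + 41 + 5 = 166.
The next 23 draws are then forced to be orange, giving 166 + 23 = 189.

189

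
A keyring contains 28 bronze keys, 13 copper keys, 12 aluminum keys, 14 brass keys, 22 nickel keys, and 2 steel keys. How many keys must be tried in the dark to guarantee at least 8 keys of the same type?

38

Treat the 6 types as pigeonholes.
In the worst case we take at most 7 of each type, but all 2 steel (fewer than 7), giving 7 + 7 + 7 + 7 + 7 + 2 = 37.
One more key then forces some type to 8, so 37 + 1 = 38.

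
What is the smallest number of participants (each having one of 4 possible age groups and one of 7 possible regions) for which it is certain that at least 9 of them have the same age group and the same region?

225

There are 4 × 7 = 28 (age group, region) combinations acting as pigeonholes.
With 28 × 8 = 224 participants we could place exactly 8 in each, with no (age group, region) pair reaching 9.
One more forces some (age group, region) pair to hold 9, so 224 + 1 = 225.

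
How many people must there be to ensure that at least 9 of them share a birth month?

97

There are 12 months of the year acting as pigeonholes.
With 12 × 8 = 96 people we could place exactly 8 in each, with no class reaching 9.
One more forces some class to hold 9, so 96 + 1 = 97.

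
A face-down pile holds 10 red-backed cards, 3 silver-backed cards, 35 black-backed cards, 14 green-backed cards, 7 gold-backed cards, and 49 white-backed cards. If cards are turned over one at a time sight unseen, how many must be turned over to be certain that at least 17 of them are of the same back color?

In the worst case we take at most 16 of each back color, but all 10 red-backed, all 3 silver-backed, all 14 green-backed, and all 7 gold-backed (fewer than 16), giving 10 + 3 + 16 + 14 + 7 + 16 = 66.
One more card then forces some back color to 17, so 66 + 1 = 67.

67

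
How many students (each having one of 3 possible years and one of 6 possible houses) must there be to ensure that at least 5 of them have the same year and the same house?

There are 3 × 6 = 18 (year, house) combinations acting as pigeonholes.
With 18 × 4 = 72 students we could place exactly 4 in each, with no (year, house) pair reaching 5.
One more forces some (year, house) pair to hold 5, so 72 + 1 = 73.

73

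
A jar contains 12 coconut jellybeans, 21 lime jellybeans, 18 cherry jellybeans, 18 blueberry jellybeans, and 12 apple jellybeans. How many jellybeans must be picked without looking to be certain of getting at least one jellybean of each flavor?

70

The hardest flavor to obtain is coconut: we could draw every other jellybean first — 81 − 12 = 69 jellybeans — without a single coconut one.
The next draw must be coconut, so 69 + 1 = 70.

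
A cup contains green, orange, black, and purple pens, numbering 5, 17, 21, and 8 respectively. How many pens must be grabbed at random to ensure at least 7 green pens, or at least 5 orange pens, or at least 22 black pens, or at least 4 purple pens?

34

The worst case stops just short of every target: all 5 green, 4 orange, 21 black, 3 purple — 5 + 4 + 21 + 3 = 33 pens.
One more pen must push some ink color to its target, so 33 + 1 = 34.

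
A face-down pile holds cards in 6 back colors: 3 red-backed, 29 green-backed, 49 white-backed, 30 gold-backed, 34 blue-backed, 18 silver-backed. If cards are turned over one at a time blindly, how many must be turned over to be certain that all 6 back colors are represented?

The hardest back color to obtain is red-backed: we could draw every other card first — 163 − 3 = 160 cards — without a single red-backed one.
The next draw must be red-backed, so 160 + 1 = 161.

161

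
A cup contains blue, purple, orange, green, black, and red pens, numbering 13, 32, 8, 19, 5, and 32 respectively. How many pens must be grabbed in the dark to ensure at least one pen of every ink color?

105

The hardest ink color to obtain is black: we could draw every other pen first — 109 − 5 = 104 pens — without a single black one.
The next draw must be black, so 104 + 1 = 105.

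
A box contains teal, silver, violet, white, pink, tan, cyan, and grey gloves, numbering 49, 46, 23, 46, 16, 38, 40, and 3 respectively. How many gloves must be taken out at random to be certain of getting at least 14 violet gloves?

The worst case draws every non-violet glove first: 49 + 46 + 46 + 16 + 38 + 40 + 3 = 238.
The next 14 draws are then forced to be violet, giving 238 + 14 = 252.

252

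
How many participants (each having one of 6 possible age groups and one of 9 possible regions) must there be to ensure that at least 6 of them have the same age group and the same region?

271

There are 6 × 9 = 54 (age group, region) combinations acting as pigeonholes.
With 54 × 5 = 270 participants we could place exactly 5 in each, with no (age group, region) pair reaching 6.
One more forces some (age group, region) pair to hold 6, so 270 + 1 = 271.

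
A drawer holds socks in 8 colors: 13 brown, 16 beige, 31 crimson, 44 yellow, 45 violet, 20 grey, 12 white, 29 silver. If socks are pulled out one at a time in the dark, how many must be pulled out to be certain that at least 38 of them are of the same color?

Treat the 8 colors as pigeonholes.
In the worst case we take at most 37 of each color, but all 13 brown, all 16 beige, all 31 crimson, all 20 grey, all 12 white, and all 29 silver (fewer than 37), giving 13 + 16 + 31 + 37 + 37 + 20 + 12 + 29 = 195.
One more sock then forces some color to 38, so 195 + 1 = 196.

196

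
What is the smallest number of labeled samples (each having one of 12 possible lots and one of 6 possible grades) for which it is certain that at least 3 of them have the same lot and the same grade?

145

There are 12 × 6 = 72 (lot, grade) combinations acting as pigeonholes.
With 72 × 2 = 144 labeled samples we could place exactly 2 in each, with no (lot, grade) pair reaching 3.
One more forces some (lot, grade) pair to hold 3, so 144 + 1 = 145.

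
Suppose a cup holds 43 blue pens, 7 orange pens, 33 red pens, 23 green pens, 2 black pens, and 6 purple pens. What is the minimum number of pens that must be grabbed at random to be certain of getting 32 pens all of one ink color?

In the worst case we take at most 31 of each ink color, but all 7 orange, all 23 green, all 2 black, and all 6 purple (fewer than 31), giving 31 + 7 + 31 + 23 + 2 + 6 = 100.
One more pen then forces some ink color to 32, so 100 + 1 = 101.

101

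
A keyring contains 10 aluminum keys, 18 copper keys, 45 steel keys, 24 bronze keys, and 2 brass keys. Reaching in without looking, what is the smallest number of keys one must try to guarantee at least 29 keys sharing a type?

83

Treat the 5 types as pigeonholes.
In the worst case we take at most 28 of each type, but all 10 aluminum, all 18 copper, all 24 bronze, and all 2 brass (fewer than 28), giving 10 + 18 + 28 + 24 + 2 = 82.
One more key then forces some type to 29, so 82 + 1 = 83.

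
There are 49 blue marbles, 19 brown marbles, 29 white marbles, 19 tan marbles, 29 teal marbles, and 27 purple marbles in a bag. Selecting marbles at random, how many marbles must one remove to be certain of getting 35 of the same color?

In the worst case we take at most 34 of each color, but all 19 brown, all 29 white, all 19 tan, all 29 teal, and all 27 purple (fewer than 34), giving 34 + 19 + 29 + 19 + 29 + 27 = 157.
One more marble then forces some color to 35, so 157 + 1 = 158.

158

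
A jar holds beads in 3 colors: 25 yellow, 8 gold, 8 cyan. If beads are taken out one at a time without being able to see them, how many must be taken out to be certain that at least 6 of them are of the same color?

16

The worst case takes 5 beads of each color without reaching 6 of any: 3 × 5 = 15.
The next bead must bring some color to 6, so 15 + 1 = 16.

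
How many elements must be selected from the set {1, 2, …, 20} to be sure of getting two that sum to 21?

11

Partition {1, …, 20} into 10 pairs: {1,20}, {2,19}, …, {10,11}.
Choosing 10 integers — say the integers 1 through 10 — takes one from each pair and avoids the property.
Choosing 11 forces two into the same pair by pigeonhole, and those sum to 21. So 11.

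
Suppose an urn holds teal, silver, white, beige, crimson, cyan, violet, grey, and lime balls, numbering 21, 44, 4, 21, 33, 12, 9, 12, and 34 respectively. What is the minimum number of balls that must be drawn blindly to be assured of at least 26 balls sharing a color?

155

Treat the 9 colors as pigeonholes.
In the worst case we take at most 25 of each color, but all 21 teal, all 4 white, all 21 beige, all 12 cyan, all 9 violet, and all 12 grey (fewer than 25), giving 21 + 25 + 4 + 21 + 25 + 12 + 9 + 12 + 25 = 154.
One more ball then forces some color to 26, so 154 + 1 = 155.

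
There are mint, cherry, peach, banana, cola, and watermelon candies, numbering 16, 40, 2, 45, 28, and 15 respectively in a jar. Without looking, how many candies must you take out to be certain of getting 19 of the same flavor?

Treat the 6 flavors as pigeonholes.
In the worst case we take at most 18 of each flavor, but all 16 mint, all 2 peach, and all 15 watermelon (fewer than 18), giving 16 + 18 + 2 + 18 + 18 + 15 = 87.
One more candy then forces some flavor to 19, so 87 + 1 = 88.

88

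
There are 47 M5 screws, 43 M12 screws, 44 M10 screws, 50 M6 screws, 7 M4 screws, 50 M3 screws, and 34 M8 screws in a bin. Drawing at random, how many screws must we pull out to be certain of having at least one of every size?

The hardest size to obtain is M4: we could draw every other screw first — 275 − 7 = 268 screws — without a single M4 one.
The next draw must be M4, so 268 + 1 = 269.

269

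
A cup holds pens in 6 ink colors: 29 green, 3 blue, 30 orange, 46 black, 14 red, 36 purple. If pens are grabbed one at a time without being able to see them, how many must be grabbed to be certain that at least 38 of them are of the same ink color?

In the worst case we take at most 37 of each ink color, but all 29 green, all 3 blue, all 30 orange, all 14 red, and all 36 purple (fewer than 37), giving 29 + 3 + 30 + 37 + 14 + 36 = 149.
One more pen then forces some ink color to 38, so 149 + 1 = 150.

150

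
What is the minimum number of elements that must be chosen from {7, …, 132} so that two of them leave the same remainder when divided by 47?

Group the integers by remainder mod 47; there are 47 residue classes, each nonempty in this range.
Choosing one from each class (47 integers) avoids any shared remainder.
One more choice must repeat a class, so two differ by a multiple of 47. Hence 47 + 1 = 48.

48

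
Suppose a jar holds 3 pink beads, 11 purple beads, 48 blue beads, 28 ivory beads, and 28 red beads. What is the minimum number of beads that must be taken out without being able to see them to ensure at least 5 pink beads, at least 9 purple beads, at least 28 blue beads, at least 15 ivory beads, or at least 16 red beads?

The worst case stops just short of every target: all 3 pink, 8 purple, 27 blue, 14 ivory, 15 red — 3 + 8 + 27 + 14 + 15 = 67 beads.
One more bead must push some color to its target, so 67 + 1 = 68.

68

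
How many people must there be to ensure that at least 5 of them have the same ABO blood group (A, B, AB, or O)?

There are 4 ABO blood groups acting as pigeonholes.
With 4 × 4 = 16 people we could place exactly 4 in each, with no class reaching 5.
One more forces some class to hold 5, so 16 + 1 = 17.

17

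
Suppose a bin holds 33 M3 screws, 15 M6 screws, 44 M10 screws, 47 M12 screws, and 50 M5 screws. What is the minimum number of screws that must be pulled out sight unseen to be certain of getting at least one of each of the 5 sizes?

175

The hardest size to obtain is M6: we could draw every other screw first — 189 − 15 = 174 screws — without a single M6 one.
The next draw must be M6, so 174 + 1 = 175.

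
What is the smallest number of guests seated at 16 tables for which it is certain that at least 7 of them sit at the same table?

There are 16 tables acting as pigeonholes.
With 16 × 6 = 96 guests we could place exactly 6 in each, with no class reaching 7.
One more forces some class to hold 7, so 96 + 1 = 97.

97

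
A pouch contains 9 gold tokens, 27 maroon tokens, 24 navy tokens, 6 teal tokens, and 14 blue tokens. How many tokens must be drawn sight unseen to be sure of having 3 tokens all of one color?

11

Treat the 5 colors as pigeonholes.
The worst case takes 2 tokens of each color without reaching 3 of any: 5 × 2 = 10.
The next token must bring some color to 3, so 10 + 1 = 11.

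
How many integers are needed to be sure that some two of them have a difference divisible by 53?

54

Two integers differ by a multiple of 53 exactly when they share a remainder mod 53.
There are 53 residue classes mod 53, so 53 integers can all lie in distinct classes.
One more integer must repeat a residue, giving a difference divisible by 53. So n = 53 + 1 = 54.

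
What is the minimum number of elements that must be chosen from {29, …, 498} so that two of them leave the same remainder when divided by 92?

Use the pigeonhole principle on residue classes: group the integers by remainder mod 92; there are 92 residue classes, each nonempty in this range.
Choosing one from each class (92 integers) avoids any shared remainder.
One more choice must repeat a class, so two differ by a multiple of 92. Hence 92 + 1 = 93.

93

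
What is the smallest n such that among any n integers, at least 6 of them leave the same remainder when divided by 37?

There are 37 residue classes modulo 37 acting as pigeonholes.
With 37 × 5 = 185 integers we could place exactly 5 in each, with no class reaching 6.
One more forces some class to hold 6, so 185 + 1 = 186.

186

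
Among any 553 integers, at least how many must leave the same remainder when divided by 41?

14

The 553 integers fall into 41 residue classes modulo 41.
If each of the 41 residue classes modulo 41 held at most 13, the total would be at most 41 × 13 = 533 < 553, a contradiction.
So at least one holds ⌈553/41⌉ = 14.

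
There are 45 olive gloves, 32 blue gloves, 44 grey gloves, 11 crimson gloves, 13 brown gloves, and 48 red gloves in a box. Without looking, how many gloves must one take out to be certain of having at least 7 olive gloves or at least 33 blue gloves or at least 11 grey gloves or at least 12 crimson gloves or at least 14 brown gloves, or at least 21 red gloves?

93

The worst case stops just short of every target: 6 olive, 32 blue, 10 grey, 11 crimson, 13 brown, 20 red — 6 + 32 + 10 + 11 + 13 + 20 = 92 gloves.
One more glove must push some color to its target, so 92 + 1 = 93.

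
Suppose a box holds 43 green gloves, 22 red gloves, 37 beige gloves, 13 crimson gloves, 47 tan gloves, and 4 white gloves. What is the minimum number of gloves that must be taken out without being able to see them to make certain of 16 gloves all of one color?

78

Treat the 6 colors as pigeonholes.
In the worst case we take at most 15 of each color, but all 13 crimson and all 4 white (fewer than 15), giving 15 + 15 + 15 + 13 + 15 + 4 = 77.
One more glove then forces some color to 16, so 77 + 1 = 78.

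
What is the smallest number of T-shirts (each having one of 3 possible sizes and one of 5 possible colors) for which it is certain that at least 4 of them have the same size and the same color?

46

There are 3 × 5 = 15 (size, color) combinations acting as pigeonholes.
With 15 × 3 = 45 T-shirts we could place exactly 3 in each, with no (size, color) pair reaching 4.
One more forces some (size, color) pair to hold 4, so 45 + 1 = 46.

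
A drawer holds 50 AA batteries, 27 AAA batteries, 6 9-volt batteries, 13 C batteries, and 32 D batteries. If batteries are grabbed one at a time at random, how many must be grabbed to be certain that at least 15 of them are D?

111

To avoid D batteries as long as possible, exhaust the other 4 types first.
The worst case draws every non-D battery first: 50 + 27 + 6 + 13 = 96.
The next 15 draws are then forced to be D, giving 96 + 15 = 111.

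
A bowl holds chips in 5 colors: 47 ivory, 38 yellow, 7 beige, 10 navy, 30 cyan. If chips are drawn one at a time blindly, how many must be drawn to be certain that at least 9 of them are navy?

131

To avoid navy chips as long as possible, exhaust the other 4 colors first.
The worst case draws every non-navy chip first: 47 + 38 + 7 + 30 = 122.
The next 9 draws are then forced to be navy, giving 122 + 9 = 131.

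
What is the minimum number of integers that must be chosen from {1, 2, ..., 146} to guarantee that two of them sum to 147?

Partition {1, …, 146} into 73 pairs: {1,146}, {2,145}, …, {73,74}.
Choosing 73 integers — say the integers 1 through 73 — takes one from each pair and avoids the property.
Choosing 74 forces two into the same pair by pigeonhole, and those sum to 147. So 74.

74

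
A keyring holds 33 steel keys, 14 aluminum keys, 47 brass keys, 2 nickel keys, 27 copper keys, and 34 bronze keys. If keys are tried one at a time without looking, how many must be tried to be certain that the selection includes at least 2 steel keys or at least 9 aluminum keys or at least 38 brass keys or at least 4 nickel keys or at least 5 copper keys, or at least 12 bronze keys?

The worst case stops just short of every target: 1 steel, 8 aluminum, 37 brass, all 2 nickel, 4 copper, 11 bronze — 1 + 8 + 37 + 2 + 4 + 11 = 63 keys.
One more key must push some type to its target, so 63 + 1 = 64.

64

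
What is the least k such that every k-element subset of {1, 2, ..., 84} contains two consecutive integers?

Partition {1, …, 84} into 42 pairs: {1,2}, {3,4}, …, {83,84}.
Choosing 42 integers — say the 42 even numbers 2, 4, …, 84 — takes one from each pair and avoids the property.
Choosing 43 forces two into the same pair by pigeonhole, and those are consecutive. So 43.

43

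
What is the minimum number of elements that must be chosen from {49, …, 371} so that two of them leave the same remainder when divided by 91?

Use the pigeonhole principle on residue classes: group the integers by remainder mod 91; there are 91 residue classes, each nonempty in this range.
Choosing one from each class (91 integers) avoids any shared remainder.
One more choice must repeat a class, so two differ by a multiple of 91. Hence 91 + 1 = 92.

92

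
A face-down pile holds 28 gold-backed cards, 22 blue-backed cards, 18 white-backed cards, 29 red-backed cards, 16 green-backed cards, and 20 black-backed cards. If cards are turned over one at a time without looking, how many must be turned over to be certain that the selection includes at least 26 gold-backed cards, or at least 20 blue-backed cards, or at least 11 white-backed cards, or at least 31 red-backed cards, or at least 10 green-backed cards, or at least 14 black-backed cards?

The worst case stops just short of every target: 25 gold-backed, 19 blue-backed, 10 white-backed, all 29 red-backed, 9 green-backed, 13 black-backed — 25 + 19 + 10 + 29 + 9 + 13 = 105 cards.
One more card must push some back color to its target, so 105 + 1 = 106.

106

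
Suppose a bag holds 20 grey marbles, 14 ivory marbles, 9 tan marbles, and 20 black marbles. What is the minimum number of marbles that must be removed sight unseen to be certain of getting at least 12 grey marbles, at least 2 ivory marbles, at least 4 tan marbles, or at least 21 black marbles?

Each of the 4 colors has its own threshold; avoid all of them simultaneously.
The worst case stops just short of every target: 11 grey, 1 ivory, 3 tan, 20 black — 11 + 1 + 3 + 20 = 35 marbles.
One more marble must push some color to its target, so 35 + 1 = 36.

36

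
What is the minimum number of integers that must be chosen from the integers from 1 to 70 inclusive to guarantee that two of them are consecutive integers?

Partition {1, …, 70} into 35 pairs: {1,2}, {3,4}, …, {69,70}.
Choosing 35 integers — say the 35 even numbers 2, 4, …, 70 — takes one from each pair and avoids the property.
Choosing 36 forces two into the same pair by pigeonhole, and those are consecutive. So 36.

36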